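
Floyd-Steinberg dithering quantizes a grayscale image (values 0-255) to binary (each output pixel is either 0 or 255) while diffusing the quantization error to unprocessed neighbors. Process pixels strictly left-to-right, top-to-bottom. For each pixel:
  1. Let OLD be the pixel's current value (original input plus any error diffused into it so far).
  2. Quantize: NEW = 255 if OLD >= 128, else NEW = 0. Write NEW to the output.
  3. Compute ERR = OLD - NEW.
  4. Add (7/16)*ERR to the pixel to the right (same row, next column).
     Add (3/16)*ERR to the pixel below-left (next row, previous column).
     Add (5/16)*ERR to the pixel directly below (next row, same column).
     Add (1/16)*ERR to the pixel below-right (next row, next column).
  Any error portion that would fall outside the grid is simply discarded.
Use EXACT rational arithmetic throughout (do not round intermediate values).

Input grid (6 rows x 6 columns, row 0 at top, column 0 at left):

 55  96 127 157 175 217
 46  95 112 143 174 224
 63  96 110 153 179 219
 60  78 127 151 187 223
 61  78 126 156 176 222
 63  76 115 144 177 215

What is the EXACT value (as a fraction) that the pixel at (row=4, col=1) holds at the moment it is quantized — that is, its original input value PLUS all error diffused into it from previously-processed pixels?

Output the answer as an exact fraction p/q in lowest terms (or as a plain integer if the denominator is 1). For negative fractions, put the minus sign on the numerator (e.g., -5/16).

Answer: 3373314003205/34359738368

Derivation:
(0,0): OLD=55 → NEW=0, ERR=55
(0,1): OLD=1921/16 → NEW=0, ERR=1921/16
(0,2): OLD=45959/256 → NEW=255, ERR=-19321/256
(0,3): OLD=507825/4096 → NEW=0, ERR=507825/4096
(0,4): OLD=15023575/65536 → NEW=255, ERR=-1688105/65536
(0,5): OLD=215724257/1048576 → NEW=255, ERR=-51662623/1048576
(1,0): OLD=21939/256 → NEW=0, ERR=21939/256
(1,1): OLD=326245/2048 → NEW=255, ERR=-195995/2048
(1,2): OLD=5065673/65536 → NEW=0, ERR=5065673/65536
(1,3): OLD=54005397/262144 → NEW=255, ERR=-12841323/262144
(1,4): OLD=2399645471/16777216 → NEW=255, ERR=-1878544609/16777216
(1,5): OLD=42414565161/268435456 → NEW=255, ERR=-26036476119/268435456
(2,0): OLD=2353959/32768 → NEW=0, ERR=2353959/32768
(2,1): OLD=123072925/1048576 → NEW=0, ERR=123072925/1048576
(2,2): OLD=2857812759/16777216 → NEW=255, ERR=-1420377321/16777216
(2,3): OLD=11339969311/134217728 → NEW=0, ERR=11339969311/134217728
(2,4): OLD=686016204509/4294967296 → NEW=255, ERR=-409200455971/4294967296
(2,5): OLD=9621336703963/68719476736 → NEW=255, ERR=-7902129863717/68719476736
(3,0): OLD=1752485175/16777216 → NEW=0, ERR=1752485175/16777216
(3,1): OLD=19997645419/134217728 → NEW=255, ERR=-14227875221/134217728
(3,2): OLD=83046723121/1073741824 → NEW=0, ERR=83046723121/1073741824
(3,3): OLD=12925126362195/68719476736 → NEW=255, ERR=-4598340205485/68719476736
(3,4): OLD=61391965587059/549755813888 → NEW=0, ERR=61391965587059/549755813888
(3,5): OLD=2022809650148829/8796093022208 → NEW=255, ERR=-220194070514211/8796093022208
(4,0): OLD=158412283865/2147483648 → NEW=0, ERR=158412283865/2147483648
(4,1): OLD=3373314003205/34359738368 → NEW=0, ERR=3373314003205/34359738368
Target (4,1): original=78, with diffused error = 3373314003205/34359738368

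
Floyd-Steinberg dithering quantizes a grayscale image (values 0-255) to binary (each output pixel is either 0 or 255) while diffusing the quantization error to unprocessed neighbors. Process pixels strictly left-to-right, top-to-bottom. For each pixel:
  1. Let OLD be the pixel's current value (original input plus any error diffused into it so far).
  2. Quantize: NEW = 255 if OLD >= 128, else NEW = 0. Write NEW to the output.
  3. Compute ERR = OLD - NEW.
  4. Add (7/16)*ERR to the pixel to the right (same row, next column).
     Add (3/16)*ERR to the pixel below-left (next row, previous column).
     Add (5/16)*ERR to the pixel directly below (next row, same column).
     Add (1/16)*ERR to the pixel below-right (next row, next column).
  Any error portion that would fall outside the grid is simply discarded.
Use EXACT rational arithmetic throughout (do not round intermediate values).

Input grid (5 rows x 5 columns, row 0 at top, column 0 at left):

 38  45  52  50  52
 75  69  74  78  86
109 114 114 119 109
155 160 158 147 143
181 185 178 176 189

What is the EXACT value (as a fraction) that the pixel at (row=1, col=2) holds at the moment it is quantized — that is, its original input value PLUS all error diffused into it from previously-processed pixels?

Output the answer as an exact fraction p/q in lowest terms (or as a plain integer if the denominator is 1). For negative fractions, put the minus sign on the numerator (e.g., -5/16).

(0,0): OLD=38 → NEW=0, ERR=38
(0,1): OLD=493/8 → NEW=0, ERR=493/8
(0,2): OLD=10107/128 → NEW=0, ERR=10107/128
(0,3): OLD=173149/2048 → NEW=0, ERR=173149/2048
(0,4): OLD=2915979/32768 → NEW=0, ERR=2915979/32768
(1,0): OLD=12599/128 → NEW=0, ERR=12599/128
(1,1): OLD=152065/1024 → NEW=255, ERR=-109055/1024
(1,2): OLD=2352277/32768 → NEW=0, ERR=2352277/32768
Target (1,2): original=74, with diffused error = 2352277/32768

Answer: 2352277/32768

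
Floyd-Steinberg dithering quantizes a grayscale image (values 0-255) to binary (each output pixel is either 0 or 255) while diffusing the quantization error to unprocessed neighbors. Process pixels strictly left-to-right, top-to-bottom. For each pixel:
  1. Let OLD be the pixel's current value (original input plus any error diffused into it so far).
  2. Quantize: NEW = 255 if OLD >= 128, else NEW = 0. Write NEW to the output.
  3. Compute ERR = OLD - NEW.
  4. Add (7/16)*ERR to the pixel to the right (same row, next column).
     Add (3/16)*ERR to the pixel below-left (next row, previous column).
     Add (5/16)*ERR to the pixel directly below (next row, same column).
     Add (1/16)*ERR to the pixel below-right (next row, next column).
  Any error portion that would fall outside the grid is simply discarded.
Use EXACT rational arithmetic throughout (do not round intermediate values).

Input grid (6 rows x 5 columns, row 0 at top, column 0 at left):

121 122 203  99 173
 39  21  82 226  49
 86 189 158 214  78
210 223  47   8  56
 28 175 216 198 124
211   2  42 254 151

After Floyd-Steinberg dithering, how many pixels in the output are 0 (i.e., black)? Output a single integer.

(0,0): OLD=121 → NEW=0, ERR=121
(0,1): OLD=2799/16 → NEW=255, ERR=-1281/16
(0,2): OLD=43001/256 → NEW=255, ERR=-22279/256
(0,3): OLD=249551/4096 → NEW=0, ERR=249551/4096
(0,4): OLD=13084585/65536 → NEW=255, ERR=-3627095/65536
(1,0): OLD=15821/256 → NEW=0, ERR=15821/256
(1,1): OLD=29211/2048 → NEW=0, ERR=29211/2048
(1,2): OLD=4421303/65536 → NEW=0, ERR=4421303/65536
(1,3): OLD=67826667/262144 → NEW=255, ERR=979947/262144
(1,4): OLD=155809889/4194304 → NEW=0, ERR=155809889/4194304
(2,0): OLD=3538521/32768 → NEW=0, ERR=3538521/32768
(2,1): OLD=269708003/1048576 → NEW=255, ERR=2321123/1048576
(2,2): OLD=3047467625/16777216 → NEW=255, ERR=-1230722455/16777216
(2,3): OLD=52145285675/268435456 → NEW=255, ERR=-16305755605/268435456
(2,4): OLD=271729790061/4294967296 → NEW=0, ERR=271729790061/4294967296
(3,0): OLD=4096342089/16777216 → NEW=255, ERR=-181847991/16777216
(3,1): OLD=28446707989/134217728 → NEW=255, ERR=-5778812651/134217728
(3,2): OLD=-25820769929/4294967296 → NEW=0, ERR=-25820769929/4294967296
(3,3): OLD=-54415700289/8589934592 → NEW=0, ERR=-54415700289/8589934592
(3,4): OLD=9511185213659/137438953472 → NEW=0, ERR=9511185213659/137438953472
(4,0): OLD=35519184551/2147483648 → NEW=0, ERR=35519184551/2147483648
(4,1): OLD=11474551592871/68719476736 → NEW=255, ERR=-6048914974809/68719476736
(4,2): OLD=188821716297385/1099511627776 → NEW=255, ERR=-91553748785495/1099511627776
(4,3): OLD=3029208875136935/17592186044416 → NEW=255, ERR=-1456798566189145/17592186044416
(4,4): OLD=30681022331347217/281474976710656 → NEW=0, ERR=30681022331347217/281474976710656
(5,0): OLD=219533278064469/1099511627776 → NEW=255, ERR=-60842187018411/1099511627776
(5,1): OLD=-565549779445569/8796093022208 → NEW=0, ERR=-565549779445569/8796093022208
(5,2): OLD=-9338965725348553/281474976710656 → NEW=0, ERR=-9338965725348553/281474976710656
(5,3): OLD=257650741821122361/1125899906842624 → NEW=255, ERR=-29453734423746759/1125899906842624
(5,4): OLD=3034383372356391331/18014398509481984 → NEW=255, ERR=-1559288247561514589/18014398509481984
Output grid:
  Row 0: .##.#  (2 black, running=2)
  Row 1: ...#.  (4 black, running=6)
  Row 2: .###.  (2 black, running=8)
  Row 3: ##...  (3 black, running=11)
  Row 4: .###.  (2 black, running=13)
  Row 5: #..##  (2 black, running=15)

Answer: 15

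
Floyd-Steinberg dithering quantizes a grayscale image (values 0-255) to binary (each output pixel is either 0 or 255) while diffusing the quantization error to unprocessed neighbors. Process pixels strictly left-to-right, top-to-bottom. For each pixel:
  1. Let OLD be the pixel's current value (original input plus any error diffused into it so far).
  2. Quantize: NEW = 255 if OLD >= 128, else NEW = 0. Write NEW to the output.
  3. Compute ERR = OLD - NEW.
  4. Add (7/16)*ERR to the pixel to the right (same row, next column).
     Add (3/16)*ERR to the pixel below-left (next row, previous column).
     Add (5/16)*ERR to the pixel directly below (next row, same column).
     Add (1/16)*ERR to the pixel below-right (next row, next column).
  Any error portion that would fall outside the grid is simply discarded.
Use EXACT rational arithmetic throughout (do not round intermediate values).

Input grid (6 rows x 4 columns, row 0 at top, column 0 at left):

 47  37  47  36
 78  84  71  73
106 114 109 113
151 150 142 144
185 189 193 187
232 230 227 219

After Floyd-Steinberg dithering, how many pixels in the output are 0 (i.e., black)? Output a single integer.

Answer: 11

Derivation:
(0,0): OLD=47 → NEW=0, ERR=47
(0,1): OLD=921/16 → NEW=0, ERR=921/16
(0,2): OLD=18479/256 → NEW=0, ERR=18479/256
(0,3): OLD=276809/4096 → NEW=0, ERR=276809/4096
(1,0): OLD=26491/256 → NEW=0, ERR=26491/256
(1,1): OLD=335325/2048 → NEW=255, ERR=-186915/2048
(1,2): OLD=4580769/65536 → NEW=0, ERR=4580769/65536
(1,3): OLD=135486775/1048576 → NEW=255, ERR=-131900105/1048576
(2,0): OLD=3972303/32768 → NEW=0, ERR=3972303/32768
(2,1): OLD=165767509/1048576 → NEW=255, ERR=-101619371/1048576
(2,2): OLD=124055209/2097152 → NEW=0, ERR=124055209/2097152
(2,3): OLD=3487620837/33554432 → NEW=0, ERR=3487620837/33554432
(3,0): OLD=2864069983/16777216 → NEW=255, ERR=-1414120097/16777216
(3,1): OLD=27248072193/268435456 → NEW=0, ERR=27248072193/268435456
(3,2): OLD=937705536255/4294967296 → NEW=255, ERR=-157511124225/4294967296
(3,3): OLD=11279169184121/68719476736 → NEW=255, ERR=-6244297383559/68719476736
(4,0): OLD=763183558579/4294967296 → NEW=255, ERR=-332033101901/4294967296
(4,1): OLD=6004523523865/34359738368 → NEW=255, ERR=-2757209759975/34359738368
(4,2): OLD=149246531913849/1099511627776 → NEW=255, ERR=-131128933169031/1099511627776
(4,3): OLD=1831969619636255/17592186044416 → NEW=0, ERR=1831969619636255/17592186044416
(5,0): OLD=105990395466051/549755813888 → NEW=255, ERR=-34197337075389/549755813888
(5,1): OLD=2647899235970485/17592186044416 → NEW=255, ERR=-1838108205355595/17592186044416
(5,2): OLD=1394436408878401/8796093022208 → NEW=255, ERR=-848567311784639/8796093022208
(5,3): OLD=56824862702125497/281474976710656 → NEW=255, ERR=-14951256359091783/281474976710656
Output grid:
  Row 0: ....  (4 black, running=4)
  Row 1: .#.#  (2 black, running=6)
  Row 2: .#..  (3 black, running=9)
  Row 3: #.##  (1 black, running=10)
  Row 4: ###.  (1 black, running=11)
  Row 5: ####  (0 black, running=11)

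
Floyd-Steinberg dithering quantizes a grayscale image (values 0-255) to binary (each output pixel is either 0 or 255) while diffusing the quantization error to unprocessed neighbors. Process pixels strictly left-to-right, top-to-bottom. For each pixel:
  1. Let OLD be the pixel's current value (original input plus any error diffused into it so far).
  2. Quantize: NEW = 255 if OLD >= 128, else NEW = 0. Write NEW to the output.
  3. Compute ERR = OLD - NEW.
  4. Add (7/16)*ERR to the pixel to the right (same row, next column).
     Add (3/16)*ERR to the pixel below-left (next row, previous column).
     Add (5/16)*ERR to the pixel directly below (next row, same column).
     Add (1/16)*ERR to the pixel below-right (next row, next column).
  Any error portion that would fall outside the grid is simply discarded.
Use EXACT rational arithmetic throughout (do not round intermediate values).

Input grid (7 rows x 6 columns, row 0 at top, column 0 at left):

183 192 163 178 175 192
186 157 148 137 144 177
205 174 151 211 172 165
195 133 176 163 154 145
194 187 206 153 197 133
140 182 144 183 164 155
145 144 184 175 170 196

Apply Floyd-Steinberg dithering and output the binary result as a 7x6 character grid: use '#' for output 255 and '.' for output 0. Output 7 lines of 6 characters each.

Answer: ##.###
#.#.#.
##.###
#.##.#
###.#.
.#.###
#.##.#

Derivation:
(0,0): OLD=183 → NEW=255, ERR=-72
(0,1): OLD=321/2 → NEW=255, ERR=-189/2
(0,2): OLD=3893/32 → NEW=0, ERR=3893/32
(0,3): OLD=118387/512 → NEW=255, ERR=-12173/512
(0,4): OLD=1348389/8192 → NEW=255, ERR=-740571/8192
(0,5): OLD=19981827/131072 → NEW=255, ERR=-13441533/131072
(1,0): OLD=4665/32 → NEW=255, ERR=-3495/32
(1,1): OLD=25087/256 → NEW=0, ERR=25087/256
(1,2): OLD=1790171/8192 → NEW=255, ERR=-298789/8192
(1,3): OLD=3416599/32768 → NEW=0, ERR=3416599/32768
(1,4): OLD=294968093/2097152 → NEW=255, ERR=-239805667/2097152
(1,5): OLD=2995585979/33554432 → NEW=0, ERR=2995585979/33554432
(2,0): OLD=775141/4096 → NEW=255, ERR=-269339/4096
(2,1): OLD=21258615/131072 → NEW=255, ERR=-12164745/131072
(2,2): OLD=261457349/2097152 → NEW=0, ERR=261457349/2097152
(2,3): OLD=4603795645/16777216 → NEW=255, ERR=325605565/16777216
(2,4): OLD=90201176727/536870912 → NEW=255, ERR=-46700905833/536870912
(2,5): OLD=1268689494417/8589934592 → NEW=255, ERR=-921743826543/8589934592
(3,0): OLD=329356165/2097152 → NEW=255, ERR=-205417595/2097152
(3,1): OLD=1349053585/16777216 → NEW=0, ERR=1349053585/16777216
(3,2): OLD=33283019323/134217728 → NEW=255, ERR=-942501317/134217728
(3,3): OLD=1352696555865/8589934592 → NEW=255, ERR=-837736765095/8589934592
(3,4): OLD=4483423791017/68719476736 → NEW=0, ERR=4483423791017/68719476736
(3,5): OLD=147965683556295/1099511627776 → NEW=255, ERR=-132409781526585/1099511627776
(4,0): OLD=47906935419/268435456 → NEW=255, ERR=-20544105861/268435456
(4,1): OLD=735325970063/4294967296 → NEW=255, ERR=-359890690417/4294967296
(4,2): OLD=21149859468189/137438953472 → NEW=255, ERR=-13897073667171/137438953472
(4,3): OLD=198087522619153/2199023255552 → NEW=0, ERR=198087522619153/2199023255552
(4,4): OLD=8026362465372865/35184372088832 → NEW=255, ERR=-945652417279295/35184372088832
(4,5): OLD=49362724820826535/562949953421312 → NEW=0, ERR=49362724820826535/562949953421312
(5,0): OLD=6897526202909/68719476736 → NEW=0, ERR=6897526202909/68719476736
(5,1): OLD=386995285682125/2199023255552 → NEW=255, ERR=-173755644483635/2199023255552
(5,2): OLD=1574246355198319/17592186044416 → NEW=0, ERR=1574246355198319/17592186044416
(5,3): OLD=134511684147775141/562949953421312 → NEW=255, ERR=-9040553974659419/562949953421312
(5,4): OLD=192130398353193241/1125899906842624 → NEW=255, ERR=-94974077891675879/1125899906842624
(5,5): OLD=2590779594583304277/18014398509481984 → NEW=255, ERR=-2002892025334601643/18014398509481984
(6,0): OLD=5684071211895175/35184372088832 → NEW=255, ERR=-3287943670756985/35184372088832
(6,1): OLD=57125747585758555/562949953421312 → NEW=0, ERR=57125747585758555/562949953421312
(6,2): OLD=559370301473148659/2251799813685248 → NEW=255, ERR=-14838651016589581/2251799813685248
(6,3): OLD=5652016907824708511/36028797018963968 → NEW=255, ERR=-3535326332011103329/36028797018963968
(6,4): OLD=45459243498450316343/576460752303423488 → NEW=0, ERR=45459243498450316343/576460752303423488
(6,5): OLD=1756906171778613959841/9223372036854775808 → NEW=255, ERR=-595053697619353871199/9223372036854775808
Row 0: ##.###
Row 1: #.#.#.
Row 2: ##.###
Row 3: #.##.#
Row 4: ###.#.
Row 5: .#.###
Row 6: #.##.#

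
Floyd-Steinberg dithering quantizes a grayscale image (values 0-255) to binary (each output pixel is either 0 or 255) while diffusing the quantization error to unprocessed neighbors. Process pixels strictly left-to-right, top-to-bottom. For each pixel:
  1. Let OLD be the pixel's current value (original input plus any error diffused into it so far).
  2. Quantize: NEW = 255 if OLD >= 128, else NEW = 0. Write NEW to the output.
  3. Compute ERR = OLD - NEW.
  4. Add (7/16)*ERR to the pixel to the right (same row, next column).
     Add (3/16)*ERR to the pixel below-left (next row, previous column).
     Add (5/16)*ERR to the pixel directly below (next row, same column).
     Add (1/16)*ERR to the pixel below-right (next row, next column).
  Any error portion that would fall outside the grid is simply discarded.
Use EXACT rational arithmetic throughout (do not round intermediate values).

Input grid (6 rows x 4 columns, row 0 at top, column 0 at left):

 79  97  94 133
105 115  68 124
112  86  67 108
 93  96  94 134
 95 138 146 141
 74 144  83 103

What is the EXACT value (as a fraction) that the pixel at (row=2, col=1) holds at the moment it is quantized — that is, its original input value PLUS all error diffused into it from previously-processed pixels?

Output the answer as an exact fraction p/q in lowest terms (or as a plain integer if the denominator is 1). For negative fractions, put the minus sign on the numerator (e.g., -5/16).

Answer: 114543685/1048576

Derivation:
(0,0): OLD=79 → NEW=0, ERR=79
(0,1): OLD=2105/16 → NEW=255, ERR=-1975/16
(0,2): OLD=10239/256 → NEW=0, ERR=10239/256
(0,3): OLD=616441/4096 → NEW=255, ERR=-428039/4096
(1,0): OLD=27275/256 → NEW=0, ERR=27275/256
(1,1): OLD=277453/2048 → NEW=255, ERR=-244787/2048
(1,2): OLD=58833/65536 → NEW=0, ERR=58833/65536
(1,3): OLD=98813319/1048576 → NEW=0, ERR=98813319/1048576
(2,0): OLD=4026655/32768 → NEW=0, ERR=4026655/32768
(2,1): OLD=114543685/1048576 → NEW=0, ERR=114543685/1048576
Target (2,1): original=86, with diffused error = 114543685/1048576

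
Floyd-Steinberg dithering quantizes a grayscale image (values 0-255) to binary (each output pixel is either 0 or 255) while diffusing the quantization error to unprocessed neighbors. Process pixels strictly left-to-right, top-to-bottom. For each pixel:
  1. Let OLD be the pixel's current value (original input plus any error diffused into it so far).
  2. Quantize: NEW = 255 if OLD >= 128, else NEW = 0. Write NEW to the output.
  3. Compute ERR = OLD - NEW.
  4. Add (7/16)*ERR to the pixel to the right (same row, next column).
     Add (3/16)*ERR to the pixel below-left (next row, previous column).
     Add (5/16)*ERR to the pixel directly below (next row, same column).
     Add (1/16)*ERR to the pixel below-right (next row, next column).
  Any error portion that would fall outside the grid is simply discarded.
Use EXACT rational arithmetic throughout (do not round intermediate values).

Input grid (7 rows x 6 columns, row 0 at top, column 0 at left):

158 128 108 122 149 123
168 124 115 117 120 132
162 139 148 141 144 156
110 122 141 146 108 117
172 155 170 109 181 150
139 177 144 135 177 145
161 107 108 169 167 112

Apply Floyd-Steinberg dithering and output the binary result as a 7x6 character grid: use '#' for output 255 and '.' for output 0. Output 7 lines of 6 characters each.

(0,0): OLD=158 → NEW=255, ERR=-97
(0,1): OLD=1369/16 → NEW=0, ERR=1369/16
(0,2): OLD=37231/256 → NEW=255, ERR=-28049/256
(0,3): OLD=303369/4096 → NEW=0, ERR=303369/4096
(0,4): OLD=11888447/65536 → NEW=255, ERR=-4823233/65536
(0,5): OLD=95212217/1048576 → NEW=0, ERR=95212217/1048576
(1,0): OLD=39355/256 → NEW=255, ERR=-25925/256
(1,1): OLD=163485/2048 → NEW=0, ERR=163485/2048
(1,2): OLD=8842081/65536 → NEW=255, ERR=-7869599/65536
(1,3): OLD=17553869/262144 → NEW=0, ERR=17553869/262144
(1,4): OLD=2482214727/16777216 → NEW=255, ERR=-1795975353/16777216
(1,5): OLD=29243882433/268435456 → NEW=0, ERR=29243882433/268435456
(2,0): OLD=4761871/32768 → NEW=255, ERR=-3593969/32768
(2,1): OLD=91348501/1048576 → NEW=0, ERR=91348501/1048576
(2,2): OLD=2787250303/16777216 → NEW=255, ERR=-1490939777/16777216
(2,3): OLD=12813757767/134217728 → NEW=0, ERR=12813757767/134217728
(2,4): OLD=759896680277/4294967296 → NEW=255, ERR=-335319980203/4294967296
(2,5): OLD=10252739413667/68719476736 → NEW=255, ERR=-7270727154013/68719476736
(3,0): OLD=1544504223/16777216 → NEW=0, ERR=1544504223/16777216
(3,1): OLD=22277801907/134217728 → NEW=255, ERR=-11947718733/134217728
(3,2): OLD=104828726793/1073741824 → NEW=0, ERR=104828726793/1073741824
(3,3): OLD=13630808672859/68719476736 → NEW=255, ERR=-3892657894821/68719476736
(3,4): OLD=24710757317243/549755813888 → NEW=0, ERR=24710757317243/549755813888
(3,5): OLD=868368141192533/8796093022208 → NEW=0, ERR=868368141192533/8796093022208
(4,0): OLD=395304200177/2147483648 → NEW=255, ERR=-152304130063/2147483648
(4,1): OLD=4130481939261/34359738368 → NEW=0, ERR=4130481939261/34359738368
(4,2): OLD=260493710769575/1099511627776 → NEW=255, ERR=-19881754313305/1099511627776
(4,3): OLD=1722572527202019/17592186044416 → NEW=0, ERR=1722572527202019/17592186044416
(4,4): OLD=71172388071882771/281474976710656 → NEW=255, ERR=-603730989334509/281474976710656
(4,5): OLD=822904637517466533/4503599627370496 → NEW=255, ERR=-325513267462009947/4503599627370496
(5,0): OLD=76623173543175/549755813888 → NEW=255, ERR=-63564558998265/549755813888
(5,1): OLD=2747165236635511/17592186044416 → NEW=255, ERR=-1738842204690569/17592186044416
(5,2): OLD=17026242601471885/140737488355328 → NEW=0, ERR=17026242601471885/140737488355328
(5,3): OLD=977258226219575263/4503599627370496 → NEW=255, ERR=-171159678759901217/4503599627370496
(5,4): OLD=1371527084853107807/9007199254740992 → NEW=255, ERR=-925308725105845153/9007199254740992
(5,5): OLD=11145089128979381611/144115188075855872 → NEW=0, ERR=11145089128979381611/144115188075855872
(6,0): OLD=29930615196621509/281474976710656 → NEW=0, ERR=29930615196621509/281474976710656
(6,1): OLD=621904491531467745/4503599627370496 → NEW=255, ERR=-526513413448008735/4503599627370496
(6,2): OLD=1465550609378792057/18014398509481984 → NEW=0, ERR=1465550609378792057/18014398509481984
(6,3): OLD=52174100962446135157/288230376151711744 → NEW=255, ERR=-21324644956240359563/288230376151711744
(6,4): OLD=528745969699998650325/4611686018427387904 → NEW=0, ERR=528745969699998650325/4611686018427387904
(6,5): OLD=13274819326304378015667/73786976294838206464 → NEW=255, ERR=-5540859628879364632653/73786976294838206464
Row 0: #.#.#.
Row 1: #.#.#.
Row 2: #.#.##
Row 3: .#.#..
Row 4: #.#.##
Row 5: ##.##.
Row 6: .#.#.#

Answer: #.#.#.
#.#.#.
#.#.##
.#.#..
#.#.##
##.##.
.#.#.#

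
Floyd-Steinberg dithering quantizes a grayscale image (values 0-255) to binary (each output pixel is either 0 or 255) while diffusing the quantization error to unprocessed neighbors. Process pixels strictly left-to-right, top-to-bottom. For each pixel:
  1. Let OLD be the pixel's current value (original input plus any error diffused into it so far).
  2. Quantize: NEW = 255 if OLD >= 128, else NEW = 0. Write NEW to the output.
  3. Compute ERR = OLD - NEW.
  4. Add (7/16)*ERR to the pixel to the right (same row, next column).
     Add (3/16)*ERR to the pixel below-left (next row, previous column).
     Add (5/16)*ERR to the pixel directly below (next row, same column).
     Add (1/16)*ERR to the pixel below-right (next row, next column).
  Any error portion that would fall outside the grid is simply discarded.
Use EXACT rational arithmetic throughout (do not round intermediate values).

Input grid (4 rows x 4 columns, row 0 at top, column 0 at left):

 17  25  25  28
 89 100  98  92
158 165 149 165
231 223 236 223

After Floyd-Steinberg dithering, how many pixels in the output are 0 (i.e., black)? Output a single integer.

Answer: 8

Derivation:
(0,0): OLD=17 → NEW=0, ERR=17
(0,1): OLD=519/16 → NEW=0, ERR=519/16
(0,2): OLD=10033/256 → NEW=0, ERR=10033/256
(0,3): OLD=184919/4096 → NEW=0, ERR=184919/4096
(1,0): OLD=25701/256 → NEW=0, ERR=25701/256
(1,1): OLD=332739/2048 → NEW=255, ERR=-189501/2048
(1,2): OLD=5259775/65536 → NEW=0, ERR=5259775/65536
(1,3): OLD=150649385/1048576 → NEW=255, ERR=-116737495/1048576
(2,0): OLD=5636881/32768 → NEW=255, ERR=-2718959/32768
(2,1): OLD=126988235/1048576 → NEW=0, ERR=126988235/1048576
(2,2): OLD=420283479/2097152 → NEW=255, ERR=-114490281/2097152
(2,3): OLD=3735987163/33554432 → NEW=0, ERR=3735987163/33554432
(3,0): OLD=3821468161/16777216 → NEW=255, ERR=-456721919/16777216
(3,1): OLD=62683238303/268435456 → NEW=255, ERR=-5767802977/268435456
(3,2): OLD=1022136561249/4294967296 → NEW=255, ERR=-73080099231/4294967296
(3,3): OLD=16969438306343/68719476736 → NEW=255, ERR=-554028261337/68719476736
Output grid:
  Row 0: ....  (4 black, running=4)
  Row 1: .#.#  (2 black, running=6)
  Row 2: #.#.  (2 black, running=8)
  Row 3: ####  (0 black, running=8)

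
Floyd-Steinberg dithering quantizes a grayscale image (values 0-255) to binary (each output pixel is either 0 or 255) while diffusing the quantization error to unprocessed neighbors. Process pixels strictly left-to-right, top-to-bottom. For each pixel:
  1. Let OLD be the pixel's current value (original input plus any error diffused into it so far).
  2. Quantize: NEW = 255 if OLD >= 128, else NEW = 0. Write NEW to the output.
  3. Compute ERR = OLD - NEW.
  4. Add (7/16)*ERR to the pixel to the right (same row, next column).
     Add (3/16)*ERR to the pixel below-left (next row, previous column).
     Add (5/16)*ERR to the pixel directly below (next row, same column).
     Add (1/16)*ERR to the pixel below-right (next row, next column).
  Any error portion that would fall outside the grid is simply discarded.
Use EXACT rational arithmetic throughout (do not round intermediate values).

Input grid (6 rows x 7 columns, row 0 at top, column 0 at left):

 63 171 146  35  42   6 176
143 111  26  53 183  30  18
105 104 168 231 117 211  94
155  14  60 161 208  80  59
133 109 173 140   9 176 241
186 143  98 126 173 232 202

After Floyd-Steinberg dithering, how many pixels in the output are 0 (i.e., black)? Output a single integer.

Answer: 22

Derivation:
(0,0): OLD=63 → NEW=0, ERR=63
(0,1): OLD=3177/16 → NEW=255, ERR=-903/16
(0,2): OLD=31055/256 → NEW=0, ERR=31055/256
(0,3): OLD=360745/4096 → NEW=0, ERR=360745/4096
(0,4): OLD=5277727/65536 → NEW=0, ERR=5277727/65536
(0,5): OLD=43235545/1048576 → NEW=0, ERR=43235545/1048576
(0,6): OLD=3255438831/16777216 → NEW=255, ERR=-1022751249/16777216
(1,0): OLD=38939/256 → NEW=255, ERR=-26341/256
(1,1): OLD=153661/2048 → NEW=0, ERR=153661/2048
(1,2): OLD=7190657/65536 → NEW=0, ERR=7190657/65536
(1,3): OLD=39637997/262144 → NEW=255, ERR=-27208723/262144
(1,4): OLD=2952661799/16777216 → NEW=255, ERR=-1325528281/16777216
(1,5): OLD=258026839/134217728 → NEW=0, ERR=258026839/134217728
(1,6): OLD=5084993337/2147483648 → NEW=0, ERR=5084993337/2147483648
(2,0): OLD=2847983/32768 → NEW=0, ERR=2847983/32768
(2,1): OLD=188338101/1048576 → NEW=255, ERR=-79048779/1048576
(2,2): OLD=2592653151/16777216 → NEW=255, ERR=-1685536929/16777216
(2,3): OLD=19683631911/134217728 → NEW=255, ERR=-14541888729/134217728
(2,4): OLD=41642224407/1073741824 → NEW=0, ERR=41642224407/1073741824
(2,5): OLD=7699125444509/34359738368 → NEW=255, ERR=-1062607839331/34359738368
(2,6): OLD=44711645967899/549755813888 → NEW=0, ERR=44711645967899/549755813888
(3,0): OLD=2818999423/16777216 → NEW=255, ERR=-1459190657/16777216
(3,1): OLD=-8189292013/134217728 → NEW=0, ERR=-8189292013/134217728
(3,2): OLD=-24820706135/1073741824 → NEW=0, ERR=-24820706135/1073741824
(3,3): OLD=506897689071/4294967296 → NEW=0, ERR=506897689071/4294967296
(3,4): OLD=142487688749183/549755813888 → NEW=255, ERR=2299956207743/549755813888
(3,5): OLD=395117132442221/4398046511104 → NEW=0, ERR=395117132442221/4398046511104
(3,6): OLD=8570027868859315/70368744177664 → NEW=0, ERR=8570027868859315/70368744177664
(4,0): OLD=202679822865/2147483648 → NEW=0, ERR=202679822865/2147483648
(4,1): OLD=4173126240221/34359738368 → NEW=0, ERR=4173126240221/34359738368
(4,2): OLD=130417412284947/549755813888 → NEW=255, ERR=-9770320256493/549755813888
(4,3): OLD=740833484700609/4398046511104 → NEW=255, ERR=-380668375630911/4398046511104
(4,4): OLD=-117473526286157/35184372088832 → NEW=0, ERR=-117473526286157/35184372088832
(4,5): OLD=254127602832842355/1125899906842624 → NEW=255, ERR=-32976873412026765/1125899906842624
(4,6): OLD=4897384142314924565/18014398509481984 → NEW=255, ERR=303712522397018645/18014398509481984
(5,0): OLD=130988345933031/549755813888 → NEW=255, ERR=-9199386608409/549755813888
(5,1): OLD=774935384509261/4398046511104 → NEW=255, ERR=-346566475822259/4398046511104
(5,2): OLD=1735756910125547/35184372088832 → NEW=0, ERR=1735756910125547/35184372088832
(5,3): OLD=33438768200726839/281474976710656 → NEW=0, ERR=33438768200726839/281474976710656
(5,4): OLD=3837598963157356093/18014398509481984 → NEW=255, ERR=-756072656760549827/18014398509481984
(5,5): OLD=29894889959321839085/144115188075855872 → NEW=255, ERR=-6854483000021408275/144115188075855872
(5,6): OLD=425726367960157640259/2305843009213693952 → NEW=255, ERR=-162263599389334317501/2305843009213693952
Output grid:
  Row 0: .#....#  (5 black, running=5)
  Row 1: #..##..  (4 black, running=9)
  Row 2: .###.#.  (3 black, running=12)
  Row 3: #...#..  (5 black, running=17)
  Row 4: ..##.##  (3 black, running=20)
  Row 5: ##..###  (2 black, running=22)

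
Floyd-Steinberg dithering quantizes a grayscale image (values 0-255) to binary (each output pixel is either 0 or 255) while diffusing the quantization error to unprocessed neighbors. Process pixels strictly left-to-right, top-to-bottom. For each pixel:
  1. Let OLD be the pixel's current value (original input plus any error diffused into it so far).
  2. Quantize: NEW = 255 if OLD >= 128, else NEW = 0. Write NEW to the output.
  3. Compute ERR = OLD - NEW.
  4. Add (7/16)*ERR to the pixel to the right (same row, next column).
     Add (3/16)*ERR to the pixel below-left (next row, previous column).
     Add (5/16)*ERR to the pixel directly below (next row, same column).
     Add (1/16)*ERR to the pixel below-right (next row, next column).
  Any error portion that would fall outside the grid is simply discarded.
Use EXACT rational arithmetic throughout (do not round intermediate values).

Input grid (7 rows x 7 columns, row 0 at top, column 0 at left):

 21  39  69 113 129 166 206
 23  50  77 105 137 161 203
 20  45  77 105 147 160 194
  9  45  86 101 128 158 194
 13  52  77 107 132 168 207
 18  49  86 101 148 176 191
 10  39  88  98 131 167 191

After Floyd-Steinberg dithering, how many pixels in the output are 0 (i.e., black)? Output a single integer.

Answer: 28

Derivation:
(0,0): OLD=21 → NEW=0, ERR=21
(0,1): OLD=771/16 → NEW=0, ERR=771/16
(0,2): OLD=23061/256 → NEW=0, ERR=23061/256
(0,3): OLD=624275/4096 → NEW=255, ERR=-420205/4096
(0,4): OLD=5512709/65536 → NEW=0, ERR=5512709/65536
(0,5): OLD=212652579/1048576 → NEW=255, ERR=-54734301/1048576
(0,6): OLD=3072966389/16777216 → NEW=255, ERR=-1205223691/16777216
(1,0): OLD=9881/256 → NEW=0, ERR=9881/256
(1,1): OLD=205103/2048 → NEW=0, ERR=205103/2048
(1,2): OLD=8699355/65536 → NEW=255, ERR=-8012325/65536
(1,3): OLD=10709887/262144 → NEW=0, ERR=10709887/262144
(1,4): OLD=2767596765/16777216 → NEW=255, ERR=-1510593315/16777216
(1,5): OLD=13030396781/134217728 → NEW=0, ERR=13030396781/134217728
(1,6): OLD=471937019843/2147483648 → NEW=255, ERR=-75671310397/2147483648
(2,0): OLD=1665909/32768 → NEW=0, ERR=1665909/32768
(2,1): OLD=81817687/1048576 → NEW=0, ERR=81817687/1048576
(2,2): OLD=1457114821/16777216 → NEW=0, ERR=1457114821/16777216
(2,3): OLD=17614877661/134217728 → NEW=255, ERR=-16610642979/134217728
(2,4): OLD=91778257645/1073741824 → NEW=0, ERR=91778257645/1073741824
(2,5): OLD=7404515612879/34359738368 → NEW=255, ERR=-1357217670961/34359738368
(2,6): OLD=94434180941721/549755813888 → NEW=255, ERR=-45753551599719/549755813888
(3,0): OLD=662993445/16777216 → NEW=0, ERR=662993445/16777216
(3,1): OLD=14245127233/134217728 → NEW=0, ERR=14245127233/134217728
(3,2): OLD=151662406099/1073741824 → NEW=255, ERR=-122141759021/1073741824
(3,3): OLD=146084719189/4294967296 → NEW=0, ERR=146084719189/4294967296
(3,4): OLD=84910032059941/549755813888 → NEW=255, ERR=-55277700481499/549755813888
(3,5): OLD=401995596788287/4398046511104 → NEW=0, ERR=401995596788287/4398046511104
(3,6): OLD=14461639622113057/70368744177664 → NEW=255, ERR=-3482390143191263/70368744177664
(4,0): OLD=97172406923/2147483648 → NEW=0, ERR=97172406923/2147483648
(4,1): OLD=2958536029071/34359738368 → NEW=0, ERR=2958536029071/34359738368
(4,2): OLD=50651054261697/549755813888 → NEW=0, ERR=50651054261697/549755813888
(4,3): OLD=580431935712923/4398046511104 → NEW=255, ERR=-541069924618597/4398046511104
(4,4): OLD=2322827141337953/35184372088832 → NEW=0, ERR=2322827141337953/35184372088832
(4,5): OLD=236307695980149473/1125899906842624 → NEW=255, ERR=-50796780264719647/1125899906842624
(4,6): OLD=3197722690932233591/18014398509481984 → NEW=255, ERR=-1395948928985672329/18014398509481984
(5,0): OLD=26545005291037/549755813888 → NEW=0, ERR=26545005291037/549755813888
(5,1): OLD=515167888204255/4398046511104 → NEW=0, ERR=515167888204255/4398046511104
(5,2): OLD=5219706112521033/35184372088832 → NEW=255, ERR=-3752308770131127/35184372088832
(5,3): OLD=9579567908326605/281474976710656 → NEW=0, ERR=9579567908326605/281474976710656
(5,4): OLD=3015106981954031279/18014398509481984 → NEW=255, ERR=-1578564637963874641/18014398509481984
(5,5): OLD=16308146012592293823/144115188075855872 → NEW=0, ERR=16308146012592293823/144115188075855872
(5,6): OLD=492233091814650593617/2305843009213693952 → NEW=255, ERR=-95756875534841364143/2305843009213693952
(6,0): OLD=3310991318030885/70368744177664 → NEW=0, ERR=3310991318030885/70368744177664
(6,1): OLD=89184374705884905/1125899906842624 → NEW=0, ERR=89184374705884905/1125899906842624
(6,2): OLD=1856026082834837147/18014398509481984 → NEW=0, ERR=1856026082834837147/18014398509481984
(6,3): OLD=18823672584588681797/144115188075855872 → NEW=255, ERR=-17925700374754565563/144115188075855872
(6,4): OLD=20909015358999633295/288230376151711744 → NEW=0, ERR=20909015358999633295/288230376151711744
(6,5): OLD=8147442161466453163627/36893488147419103232 → NEW=255, ERR=-1260397316125418160533/36893488147419103232
(6,6): OLD=100438053902071170440509/590295810358705651712 → NEW=255, ERR=-50087377739398770746051/590295810358705651712
Output grid:
  Row 0: ...#.##  (4 black, running=4)
  Row 1: ..#.#.#  (4 black, running=8)
  Row 2: ...#.##  (4 black, running=12)
  Row 3: ..#.#.#  (4 black, running=16)
  Row 4: ...#.##  (4 black, running=20)
  Row 5: ..#.#.#  (4 black, running=24)
  Row 6: ...#.##  (4 black, running=28)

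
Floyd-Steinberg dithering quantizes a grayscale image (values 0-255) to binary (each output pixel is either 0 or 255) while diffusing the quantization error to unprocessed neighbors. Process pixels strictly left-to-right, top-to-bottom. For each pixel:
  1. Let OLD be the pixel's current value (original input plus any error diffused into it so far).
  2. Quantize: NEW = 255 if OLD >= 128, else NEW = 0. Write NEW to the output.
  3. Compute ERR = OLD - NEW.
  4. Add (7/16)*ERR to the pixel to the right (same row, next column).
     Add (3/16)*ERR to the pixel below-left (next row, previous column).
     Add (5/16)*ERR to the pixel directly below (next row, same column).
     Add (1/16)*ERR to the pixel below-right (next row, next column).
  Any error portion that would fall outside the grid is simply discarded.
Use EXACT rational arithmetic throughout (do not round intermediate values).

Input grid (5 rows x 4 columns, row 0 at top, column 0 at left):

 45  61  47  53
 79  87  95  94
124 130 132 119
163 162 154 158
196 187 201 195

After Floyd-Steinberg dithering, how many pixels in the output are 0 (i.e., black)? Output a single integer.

(0,0): OLD=45 → NEW=0, ERR=45
(0,1): OLD=1291/16 → NEW=0, ERR=1291/16
(0,2): OLD=21069/256 → NEW=0, ERR=21069/256
(0,3): OLD=364571/4096 → NEW=0, ERR=364571/4096
(1,0): OLD=27697/256 → NEW=0, ERR=27697/256
(1,1): OLD=364119/2048 → NEW=255, ERR=-158121/2048
(1,2): OLD=7121955/65536 → NEW=0, ERR=7121955/65536
(1,3): OLD=182979173/1048576 → NEW=255, ERR=-84407707/1048576
(2,0): OLD=4696749/32768 → NEW=255, ERR=-3659091/32768
(2,1): OLD=88244543/1048576 → NEW=0, ERR=88244543/1048576
(2,2): OLD=383484955/2097152 → NEW=255, ERR=-151288805/2097152
(2,3): OLD=2317781263/33554432 → NEW=0, ERR=2317781263/33554432
(3,0): OLD=2413965277/16777216 → NEW=255, ERR=-1864224803/16777216
(3,1): OLD=31992147779/268435456 → NEW=0, ERR=31992147779/268435456
(3,2): OLD=866762516157/4294967296 → NEW=255, ERR=-228454144323/4294967296
(3,3): OLD=10432038849707/68719476736 → NEW=255, ERR=-7091427717973/68719476736
(4,0): OLD=788652049113/4294967296 → NEW=255, ERR=-306564611367/4294967296
(4,1): OLD=6050678854923/34359738368 → NEW=255, ERR=-2711054428917/34359738368
(4,2): OLD=151686450309803/1099511627776 → NEW=255, ERR=-128689014773077/1099511627776
(4,3): OLD=1903854696865053/17592186044416 → NEW=0, ERR=1903854696865053/17592186044416
Output grid:
  Row 0: ....  (4 black, running=4)
  Row 1: .#.#  (2 black, running=6)
  Row 2: #.#.  (2 black, running=8)
  Row 3: #.##  (1 black, running=9)
  Row 4: ###.  (1 black, running=10)

Answer: 10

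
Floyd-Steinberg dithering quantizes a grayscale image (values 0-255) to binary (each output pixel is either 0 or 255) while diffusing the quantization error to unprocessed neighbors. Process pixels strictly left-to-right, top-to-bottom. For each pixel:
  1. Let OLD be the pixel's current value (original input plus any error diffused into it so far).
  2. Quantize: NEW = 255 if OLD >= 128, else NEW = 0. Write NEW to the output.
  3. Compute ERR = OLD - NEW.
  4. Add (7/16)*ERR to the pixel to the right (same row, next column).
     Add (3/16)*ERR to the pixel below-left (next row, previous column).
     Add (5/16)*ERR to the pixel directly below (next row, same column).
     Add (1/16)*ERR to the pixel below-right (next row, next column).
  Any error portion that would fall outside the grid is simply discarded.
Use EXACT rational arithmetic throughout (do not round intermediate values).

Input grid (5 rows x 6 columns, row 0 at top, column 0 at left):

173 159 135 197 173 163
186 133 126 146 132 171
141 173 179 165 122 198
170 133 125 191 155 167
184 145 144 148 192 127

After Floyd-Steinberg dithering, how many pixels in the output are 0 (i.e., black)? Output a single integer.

Answer: 11

Derivation:
(0,0): OLD=173 → NEW=255, ERR=-82
(0,1): OLD=985/8 → NEW=0, ERR=985/8
(0,2): OLD=24175/128 → NEW=255, ERR=-8465/128
(0,3): OLD=344201/2048 → NEW=255, ERR=-178039/2048
(0,4): OLD=4422591/32768 → NEW=255, ERR=-3933249/32768
(0,5): OLD=57926201/524288 → NEW=0, ERR=57926201/524288
(1,0): OLD=23483/128 → NEW=255, ERR=-9157/128
(1,1): OLD=125597/1024 → NEW=0, ERR=125597/1024
(1,2): OLD=4927969/32768 → NEW=255, ERR=-3427871/32768
(1,3): OLD=6085261/131072 → NEW=0, ERR=6085261/131072
(1,4): OLD=1091224263/8388608 → NEW=255, ERR=-1047870777/8388608
(1,5): OLD=19243320385/134217728 → NEW=255, ERR=-14982200255/134217728
(2,0): OLD=2320655/16384 → NEW=255, ERR=-1857265/16384
(2,1): OLD=72167829/524288 → NEW=255, ERR=-61525611/524288
(2,2): OLD=933980671/8388608 → NEW=0, ERR=933980671/8388608
(2,3): OLD=13304963015/67108864 → NEW=255, ERR=-3807797305/67108864
(2,4): OLD=86138887125/2147483648 → NEW=0, ERR=86138887125/2147483648
(2,5): OLD=5939369467427/34359738368 → NEW=255, ERR=-2822363816413/34359738368
(3,0): OLD=944324127/8388608 → NEW=0, ERR=944324127/8388608
(3,1): OLD=10695100083/67108864 → NEW=255, ERR=-6417660237/67108864
(3,2): OLD=53677331529/536870912 → NEW=0, ERR=53677331529/536870912
(3,3): OLD=7953943455451/34359738368 → NEW=255, ERR=-807789828389/34359738368
(3,4): OLD=38016024827259/274877906944 → NEW=255, ERR=-32077841443461/274877906944
(3,5): OLD=408060102145621/4398046511104 → NEW=0, ERR=408060102145621/4398046511104
(4,0): OLD=216088479985/1073741824 → NEW=255, ERR=-57715685135/1073741824
(4,1): OLD=2016595894205/17179869184 → NEW=0, ERR=2016595894205/17179869184
(4,2): OLD=118864714281511/549755813888 → NEW=255, ERR=-21323018259929/549755813888
(4,3): OLD=950435992021091/8796093022208 → NEW=0, ERR=950435992021091/8796093022208
(4,4): OLD=30783761494222995/140737488355328 → NEW=255, ERR=-5104298036385645/140737488355328
(4,5): OLD=299114251607574309/2251799813685248 → NEW=255, ERR=-275094700882163931/2251799813685248
Output grid:
  Row 0: #.###.  (2 black, running=2)
  Row 1: #.#.##  (2 black, running=4)
  Row 2: ##.#.#  (2 black, running=6)
  Row 3: .#.##.  (3 black, running=9)
  Row 4: #.#.##  (2 black, running=11)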